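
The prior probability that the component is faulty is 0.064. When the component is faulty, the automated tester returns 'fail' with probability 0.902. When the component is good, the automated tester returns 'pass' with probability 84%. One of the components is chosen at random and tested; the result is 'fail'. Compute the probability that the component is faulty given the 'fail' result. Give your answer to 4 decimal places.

Write H for 'the component is faulty'. Prior odds H:¬H = 0.064/0.936 = 0.068376. For the 'fail' outcome, the likelihood ratio is 0.902/0.16 = 5.6375.
Posterior odds = 0.068376 × 5.6375 = 0.38547, so P(H|E) = 0.38547/(1+0.38547) = 0.2782.

P(H | E) ≈ 0.2782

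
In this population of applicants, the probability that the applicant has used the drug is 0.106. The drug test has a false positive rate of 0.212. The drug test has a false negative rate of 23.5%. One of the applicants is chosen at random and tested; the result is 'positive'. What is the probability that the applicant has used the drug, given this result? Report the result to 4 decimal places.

P(H | E) ≈ 0.2996

Let H be the event that the applicant has used the drug. P(H) = 0.106, so P(¬H) = 0.894. With E the 'positive' result, P(E|H) = 0.765 and P(E|¬H) = 0.212.
P(E) = 0.765·0.106 + 0.212·0.894 = 0.081090 + 0.18953 = 0.27062.
By Bayes' theorem, P(H|E) = 0.081090 / 0.27062 = 0.2996.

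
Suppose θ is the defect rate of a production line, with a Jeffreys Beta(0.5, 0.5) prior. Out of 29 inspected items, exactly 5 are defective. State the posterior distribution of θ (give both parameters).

Posterior: Beta(5.5, 24.5)

The binomial likelihood is conjugate to the Beta prior: with 5 successes and 24 failures, the posterior is Beta(0.5+5, 0.5+24) = Beta(5.5, 24.5).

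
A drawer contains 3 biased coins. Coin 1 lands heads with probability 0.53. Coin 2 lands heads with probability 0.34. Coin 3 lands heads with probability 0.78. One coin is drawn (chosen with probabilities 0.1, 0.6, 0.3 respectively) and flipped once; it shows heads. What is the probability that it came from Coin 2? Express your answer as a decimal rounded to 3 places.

Posterior probability ≈ 0.415

Tabulate prior·likelihood by source: [1] prior 0.1, lik 0.53, product 0.05300; [2] prior 0.6, lik 0.34, product 0.2040; [3] prior 0.3, lik 0.78, product 0.2340.
Normalizing constant = 0.49100; the posterior for Coin 2 is its product over the sum, 0.2040/0.49100 = 0.415.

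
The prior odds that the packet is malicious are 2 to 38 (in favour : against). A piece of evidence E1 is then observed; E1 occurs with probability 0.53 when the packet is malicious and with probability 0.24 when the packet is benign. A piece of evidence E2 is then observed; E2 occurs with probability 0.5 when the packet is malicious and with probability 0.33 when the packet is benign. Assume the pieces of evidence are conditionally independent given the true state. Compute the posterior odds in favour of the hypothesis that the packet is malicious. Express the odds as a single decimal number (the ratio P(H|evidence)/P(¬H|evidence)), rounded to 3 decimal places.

Posterior odds ≈ 0.176

Prior odds = 2/38 = 0.052632. In log-odds, ln(0.052632) = -2.9444.
Add log likelihood ratios: ln(2.2083) + ln(1.5152) = 1.2078.
Posterior log-odds = -1.7367, so posterior odds = exp(-1.7367) = 0.17610.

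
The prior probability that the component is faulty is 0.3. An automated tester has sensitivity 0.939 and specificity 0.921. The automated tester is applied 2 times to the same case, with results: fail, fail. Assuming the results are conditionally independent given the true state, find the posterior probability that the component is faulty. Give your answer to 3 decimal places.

Posterior P(H) ≈ 0.984

With H the event that the component is faulty, the joint likelihood of the observed sequence is P(data|H) = 0.939·0.939 = 0.88172 and P(data|¬H) = 0.079·0.079 = 0.0062410.
Bayes: P(H|data) = 0.3·0.88172 / (0.3·0.88172 + 0.7·0.0062410) = 0.26452/0.26888 = 0.9838.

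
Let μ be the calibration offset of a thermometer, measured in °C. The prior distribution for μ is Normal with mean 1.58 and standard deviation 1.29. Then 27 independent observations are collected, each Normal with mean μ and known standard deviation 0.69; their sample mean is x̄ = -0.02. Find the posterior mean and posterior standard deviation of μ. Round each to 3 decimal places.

With known σ, the Normal prior is conjugate. Weight on the data is w = (n/σ²)/(n/σ² + 1/τ₀²) = 56.7108/(56.7108+0.600925) = 0.98951.
Posterior mean = w·x̄ + (1−w)·μ₀ = 0.98951·-0.02 + 0.010485·1.58 = -0.003. Posterior variance = 1/(56.7108+0.600925) = 0.0174484, so SD = 0.132.

Posterior mean ≈ -0.003; posterior SD ≈ 0.132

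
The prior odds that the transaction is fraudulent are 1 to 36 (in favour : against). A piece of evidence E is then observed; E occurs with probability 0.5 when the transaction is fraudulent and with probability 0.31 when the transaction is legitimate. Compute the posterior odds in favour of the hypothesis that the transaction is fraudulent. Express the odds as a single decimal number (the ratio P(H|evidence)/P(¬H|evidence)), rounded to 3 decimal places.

Prior odds = 1/36 = 0.027778.
Likelihood ratio for E = 0.5/0.31 = 1.6129.
Posterior odds = prior odds × LR = 0.044803.

Posterior odds ≈ 0.045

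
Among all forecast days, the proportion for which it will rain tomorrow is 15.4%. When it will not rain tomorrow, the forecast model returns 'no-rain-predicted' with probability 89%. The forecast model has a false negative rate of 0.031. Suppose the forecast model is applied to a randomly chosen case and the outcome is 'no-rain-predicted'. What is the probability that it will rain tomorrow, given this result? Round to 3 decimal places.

Let H be the event that it will rain tomorrow. P(H) = 0.154, so P(¬H) = 0.846. With E the 'no-rain-predicted' result, P(E|H) = 0.031 and P(E|¬H) = 0.89.
P(E) = 0.031·0.154 + 0.89·0.846 = 0.0047740 + 0.75294 = 0.75771.
By Bayes' theorem, P(H|E) = 0.0047740 / 0.75771 = 0.006.

P(H | E) ≈ 0.006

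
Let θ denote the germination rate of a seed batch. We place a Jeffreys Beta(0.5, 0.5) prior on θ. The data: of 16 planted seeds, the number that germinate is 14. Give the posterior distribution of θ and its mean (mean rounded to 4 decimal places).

Posterior: Beta(14.5, 2.5); mean ≈ 0.8529

The binomial likelihood is conjugate to the Beta prior: with 14 successes and 2 failures, the posterior is Beta(0.5+14, 0.5+2) = Beta(14.5, 2.5).
E[θ | data] = 14.5/(14.5+2.5) = 0.8529.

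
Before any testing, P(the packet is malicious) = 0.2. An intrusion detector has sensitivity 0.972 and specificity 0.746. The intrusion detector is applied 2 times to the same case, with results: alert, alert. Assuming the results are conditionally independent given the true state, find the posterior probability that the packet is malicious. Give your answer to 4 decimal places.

Let H be the event that the packet is malicious; start with P(H) = 0.2. P('alert'|H) = 0.972, P('alert'|¬H) = 0.254.
Update on result 1 ('alert'): P(H) ← 0.972·0.2000 / (0.972·0.2000 + 0.254·0.8000) = 0.19440/0.39760 = 0.4889.
Update on result 2 ('alert'): P(H) ← 0.972·0.4889 / (0.972·0.4889 + 0.254·0.5111) = 0.47524/0.60505 = 0.7855.

Posterior P(H) ≈ 0.7855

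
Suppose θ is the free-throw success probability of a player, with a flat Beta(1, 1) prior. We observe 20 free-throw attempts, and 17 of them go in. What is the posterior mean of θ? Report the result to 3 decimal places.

Posterior mean ≈ 0.818

The binomial likelihood is conjugate to the Beta prior: with 17 successes and 3 failures, the posterior is Beta(1+17, 1+3) = Beta(18, 4).
Posterior mean = α/(α+β) = 18/22 = 0.818.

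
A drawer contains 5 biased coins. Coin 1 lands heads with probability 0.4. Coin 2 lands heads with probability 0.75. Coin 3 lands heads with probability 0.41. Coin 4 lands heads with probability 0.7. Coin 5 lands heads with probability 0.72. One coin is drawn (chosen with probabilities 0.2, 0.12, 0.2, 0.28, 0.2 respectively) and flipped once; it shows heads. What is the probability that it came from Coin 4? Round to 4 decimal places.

Tabulate prior·likelihood by source: [1] prior 0.2, lik 0.4, product 0.08000; [2] prior 0.12, lik 0.75, product 0.09000; [3] prior 0.2, lik 0.41, product 0.08200; [4] prior 0.28, lik 0.7, product 0.1960; [5] prior 0.2, lik 0.72, product 0.1440.
Normalizing constant = 0.59200; the posterior for Coin 4 is its product over the sum, 0.1960/0.59200 = 0.3311.

Posterior probability ≈ 0.3311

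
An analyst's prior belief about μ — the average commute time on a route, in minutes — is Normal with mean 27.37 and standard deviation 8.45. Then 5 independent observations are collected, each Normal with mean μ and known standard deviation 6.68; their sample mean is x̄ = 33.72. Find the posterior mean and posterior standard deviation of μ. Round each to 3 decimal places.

Prior precision 1/τ₀² = 1/8.45² = 0.0140051; data precision n/σ² = 5/6.68² = 0.112051.
Posterior precision = 0.0140051 + 0.112051 = 0.126056, giving posterior SD = 1/√0.126056 = 2.817.
Posterior mean = (0.0140051·27.37 + 0.112051·33.72) / 0.126056 = 33.015.

Posterior mean ≈ 33.015; posterior SD ≈ 2.817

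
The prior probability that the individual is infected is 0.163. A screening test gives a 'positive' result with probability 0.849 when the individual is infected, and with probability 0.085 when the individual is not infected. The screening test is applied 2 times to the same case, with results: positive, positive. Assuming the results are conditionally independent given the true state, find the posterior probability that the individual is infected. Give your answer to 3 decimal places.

Posterior P(H) ≈ 0.951

With H the event that the individual is infected, the joint likelihood of the observed sequence is P(data|H) = 0.849·0.849 = 0.72080 and P(data|¬H) = 0.085·0.085 = 0.0072250.
Bayes: P(H|data) = 0.163·0.72080 / (0.163·0.72080 + 0.837·0.0072250) = 0.11749/0.12354 = 0.9510.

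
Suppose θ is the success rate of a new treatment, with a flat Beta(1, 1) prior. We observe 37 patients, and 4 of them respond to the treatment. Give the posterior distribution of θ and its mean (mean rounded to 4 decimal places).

Posterior: Beta(5, 34); mean ≈ 0.1282

Observing 4 successes and 33 failures updates Beta(1, 1) by adding the success and failure counts to the two shape parameters: α = 1+4 = 5, β = 1+33 = 34.
Posterior mean = α/(α+β) = 5/39 = 0.1282.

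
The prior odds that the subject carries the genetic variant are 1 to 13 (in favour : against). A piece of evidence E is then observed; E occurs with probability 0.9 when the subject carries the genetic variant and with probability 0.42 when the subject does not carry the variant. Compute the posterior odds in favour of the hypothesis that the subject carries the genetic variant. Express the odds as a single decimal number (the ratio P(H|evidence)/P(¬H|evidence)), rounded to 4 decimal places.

Prior odds = 1/13 = 0.076923. In log-odds, ln(0.076923) = -2.5649.
Add log likelihood ratio: ln(2.1429) = 0.76214.
Posterior log-odds = -1.8028, so posterior odds = exp(-1.8028) = 0.16484.

Posterior odds ≈ 0.1648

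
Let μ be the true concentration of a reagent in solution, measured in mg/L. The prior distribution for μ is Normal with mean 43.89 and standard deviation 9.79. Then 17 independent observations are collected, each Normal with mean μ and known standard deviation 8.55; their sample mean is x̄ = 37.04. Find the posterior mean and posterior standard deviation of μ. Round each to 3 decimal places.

Posterior mean ≈ 37.334; posterior SD ≈ 2.029

Prior precision 1/τ₀² = 1/9.79² = 0.0104336; data precision n/σ² = 17/8.55² = 0.232550.
Posterior precision = 0.0104336 + 0.232550 = 0.242984, giving posterior SD = 1/√0.242984 = 2.029.
Posterior mean = (0.0104336·43.89 + 0.232550·37.04) / 0.242984 = 37.334.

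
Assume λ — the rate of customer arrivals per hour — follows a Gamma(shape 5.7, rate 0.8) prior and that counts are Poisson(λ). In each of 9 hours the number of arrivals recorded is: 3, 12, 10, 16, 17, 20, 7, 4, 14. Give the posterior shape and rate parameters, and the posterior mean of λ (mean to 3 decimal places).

The Poisson likelihood adds the total count to the shape and the number of exposure periods to the rate. Here ∑xᵢ = 103 and n = 9, so shape 5.7→108.7 and rate 0.8→9.8.
E[λ | data] = 108.7/9.8 = 11.092.

Posterior: Gamma(shape=108.7, rate=9.8); mean ≈ 11.092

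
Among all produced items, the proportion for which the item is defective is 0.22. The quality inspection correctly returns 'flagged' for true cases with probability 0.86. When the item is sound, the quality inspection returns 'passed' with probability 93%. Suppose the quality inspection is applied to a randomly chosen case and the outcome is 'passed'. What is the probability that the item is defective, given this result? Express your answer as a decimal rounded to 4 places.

P(H | E) ≈ 0.0407

Let H be the event that the item is defective. P(H) = 0.22, so P(¬H) = 0.78. With E the 'passed' result, P(E|H) = 0.14 and P(E|¬H) = 0.93.
P(E) = 0.14·0.22 + 0.93·0.78 = 0.030800 + 0.72540 = 0.75620.
By Bayes' theorem, P(H|E) = 0.030800 / 0.75620 = 0.0407.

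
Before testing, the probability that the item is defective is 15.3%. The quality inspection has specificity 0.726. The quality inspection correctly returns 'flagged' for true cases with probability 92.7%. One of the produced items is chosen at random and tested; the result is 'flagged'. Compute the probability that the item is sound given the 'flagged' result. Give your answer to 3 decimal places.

P(¬H | E) ≈ 0.621

Write H for 'the item is defective'. Prior odds H:¬H = 0.153/0.847 = 0.18064. For the 'flagged' outcome, the likelihood ratio is 0.927/0.274 = 3.3832.
Posterior odds = 0.18064 × 3.3832 = 0.61114, so P(H|E) = 0.61114/(1+0.61114) = 0.379. Then P(¬H|E) = 1 − 0.379 = 0.621.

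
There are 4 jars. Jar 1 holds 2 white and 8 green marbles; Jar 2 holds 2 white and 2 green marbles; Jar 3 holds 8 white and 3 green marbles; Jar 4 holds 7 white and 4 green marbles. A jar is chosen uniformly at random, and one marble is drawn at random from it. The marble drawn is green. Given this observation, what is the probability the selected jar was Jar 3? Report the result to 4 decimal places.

Tabulate prior·likelihood by source: [1] prior 0.25, lik 0.8, product 0.2000; [2] prior 0.25, lik 0.5, product 0.1250; [3] prior 0.25, lik 0.2727, product 0.06818; [4] prior 0.25, lik 0.3636, product 0.09091.
Normalizing constant = 0.48409; the posterior for Jar 3 is its product over the sum, 0.06818/0.48409 = 0.1408.

Posterior probability ≈ 0.1408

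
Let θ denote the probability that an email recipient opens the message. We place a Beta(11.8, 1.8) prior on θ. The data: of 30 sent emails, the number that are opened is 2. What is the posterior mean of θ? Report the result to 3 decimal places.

Observing 2 successes and 28 failures updates Beta(11.8, 1.8) by adding the success and failure counts to the two shape parameters: α = 11.8+2 = 13.8, β = 1.8+28 = 29.8.
Posterior mean = α/(α+β) = 13.8/43.6 = 0.317.

Posterior mean ≈ 0.317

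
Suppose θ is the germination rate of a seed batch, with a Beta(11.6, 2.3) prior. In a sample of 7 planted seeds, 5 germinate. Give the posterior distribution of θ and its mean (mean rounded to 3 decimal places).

Posterior: Beta(16.6, 4.3); mean ≈ 0.794

Observing 5 successes and 2 failures updates Beta(11.6, 2.3) by adding the success and failure counts to the two shape parameters: α = 11.6+5 = 16.6, β = 2.3+2 = 4.3.
E[θ | data] = 16.6/(16.6+4.3) = 0.794.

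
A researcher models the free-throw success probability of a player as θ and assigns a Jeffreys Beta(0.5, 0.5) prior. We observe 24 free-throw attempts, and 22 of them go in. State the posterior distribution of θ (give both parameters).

Observing 22 successes and 2 failures updates Beta(0.5, 0.5) by adding the success and failure counts to the two shape parameters: α = 0.5+22 = 22.5, β = 0.5+2 = 2.5.

Posterior: Beta(22.5, 2.5)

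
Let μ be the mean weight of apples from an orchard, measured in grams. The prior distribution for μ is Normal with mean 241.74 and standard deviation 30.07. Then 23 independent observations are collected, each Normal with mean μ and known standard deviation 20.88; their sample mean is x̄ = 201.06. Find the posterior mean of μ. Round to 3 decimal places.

Prior precision 1/τ₀² = 1/30.07² = 0.00110594; data precision n/σ² = 23/20.88² = 0.0527554.
Posterior precision = 0.00110594 + 0.0527554 = 0.0538613.
Posterior mean = (0.00110594·241.74 + 0.0527554·201.06) / 0.0538613 = 201.895.

Posterior mean ≈ 201.895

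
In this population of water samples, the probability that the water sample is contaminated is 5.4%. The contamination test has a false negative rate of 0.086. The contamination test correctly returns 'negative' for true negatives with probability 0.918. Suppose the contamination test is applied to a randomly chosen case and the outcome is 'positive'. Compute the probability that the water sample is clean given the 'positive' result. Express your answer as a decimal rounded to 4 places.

P(¬H | E) ≈ 0.6111

Write H for 'the water sample is contaminated'. Prior odds H:¬H = 0.054/0.946 = 0.057082. For the 'positive' outcome, the likelihood ratio is 0.914/0.082 = 11.146.
Posterior odds = 0.057082 × 11.146 = 0.63626, so P(H|E) = 0.63626/(1+0.63626) = 0.3889. Then P(¬H|E) = 1 − 0.3889 = 0.6111.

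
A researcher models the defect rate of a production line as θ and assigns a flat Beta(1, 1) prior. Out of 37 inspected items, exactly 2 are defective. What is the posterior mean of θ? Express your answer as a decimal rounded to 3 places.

Posterior mean ≈ 0.077

Observing 2 successes and 35 failures updates Beta(1, 1) by adding the success and failure counts to the two shape parameters: α = 1+2 = 3, β = 1+35 = 36.
E[θ | data] = 3/(3+36) = 0.077.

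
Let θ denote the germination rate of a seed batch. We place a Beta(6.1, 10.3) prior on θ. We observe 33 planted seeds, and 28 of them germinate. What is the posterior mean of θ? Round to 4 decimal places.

Observing 28 successes and 5 failures updates Beta(6.1, 10.3) by adding the success and failure counts to the two shape parameters: α = 6.1+28 = 34.1, β = 10.3+5 = 15.3.
Posterior mean = α/(α+β) = 34.1/49.4 = 0.6903.

Posterior mean ≈ 0.6903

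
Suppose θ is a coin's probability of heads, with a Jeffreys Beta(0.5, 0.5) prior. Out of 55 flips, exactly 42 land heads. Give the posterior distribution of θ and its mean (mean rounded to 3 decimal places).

Posterior: Beta(42.5, 13.5); mean ≈ 0.759

Observing 42 successes and 13 failures updates Beta(0.5, 0.5) by adding the success and failure counts to the two shape parameters: α = 0.5+42 = 42.5, β = 0.5+13 = 13.5.
E[θ | data] = 42.5/(42.5+13.5) = 0.759.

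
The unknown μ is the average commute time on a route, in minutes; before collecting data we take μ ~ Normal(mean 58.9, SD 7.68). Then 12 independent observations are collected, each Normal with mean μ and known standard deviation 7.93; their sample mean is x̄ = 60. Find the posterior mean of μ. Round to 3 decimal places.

Prior precision 1/τ₀² = 1/7.68² = 0.0169542; data precision n/σ² = 12/7.93² = 0.190825.
Posterior precision = 0.0169542 + 0.190825 = 0.207779.
Posterior mean = (0.0169542·58.9 + 0.190825·60) / 0.207779 = 59.910.

Posterior mean ≈ 59.910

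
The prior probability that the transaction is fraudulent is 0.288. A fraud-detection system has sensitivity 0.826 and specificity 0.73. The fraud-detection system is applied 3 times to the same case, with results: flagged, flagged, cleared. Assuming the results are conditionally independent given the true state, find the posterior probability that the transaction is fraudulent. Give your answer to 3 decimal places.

With H the event that the transaction is fraudulent, the joint likelihood of the observed sequence is P(data|H) = 0.826·0.826·0.174 = 0.11872 and P(data|¬H) = 0.27·0.27·0.73 = 0.053217.
Bayes: P(H|data) = 0.288·0.11872 / (0.288·0.11872 + 0.712·0.053217) = 0.034190/0.072081 = 0.4743.

Posterior P(H) ≈ 0.474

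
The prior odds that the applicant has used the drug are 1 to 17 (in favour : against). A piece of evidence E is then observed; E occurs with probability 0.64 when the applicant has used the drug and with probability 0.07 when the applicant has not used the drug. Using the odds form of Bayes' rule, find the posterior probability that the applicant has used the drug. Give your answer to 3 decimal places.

Prior odds = 1/17 = 0.058824. In log-odds, ln(0.058824) = -2.8332.
Add log likelihood ratio: ln(9.1429) = 2.2130.
Posterior log-odds = -0.62024, so posterior odds = exp(-0.62024) = 0.53782. Converting, P(H|E) = 0.53782/1.5378 = 0.350.

Posterior probability ≈ 0.350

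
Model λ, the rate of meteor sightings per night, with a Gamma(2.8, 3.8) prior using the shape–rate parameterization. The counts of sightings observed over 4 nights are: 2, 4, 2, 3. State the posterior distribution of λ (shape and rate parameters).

The Poisson likelihood adds the total count to the shape and the number of exposure periods to the rate. Here ∑xᵢ = 11 and n = 4, so shape 2.8→13.8 and rate 3.8→7.8.

Posterior: Gamma(shape=13.8, rate=7.8)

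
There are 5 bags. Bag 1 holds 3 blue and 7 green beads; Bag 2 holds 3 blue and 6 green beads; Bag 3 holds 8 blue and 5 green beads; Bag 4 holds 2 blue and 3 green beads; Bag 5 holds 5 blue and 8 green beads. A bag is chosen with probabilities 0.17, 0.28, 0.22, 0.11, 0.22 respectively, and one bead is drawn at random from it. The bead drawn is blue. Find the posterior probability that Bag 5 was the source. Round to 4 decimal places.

Posterior probability ≈ 0.2072

P(blue|Bag 1) = 0.3; P(blue|Bag 2) = 0.3333; P(blue|Bag 3) = 0.6154; P(blue|Bag 4) = 0.4; P(blue|Bag 5) = 0.3846.
Prior × likelihood for each source: 0.17·0.3=0.05100, 0.28·0.3333=0.09333, 0.22·0.6154=0.1354, 0.11·0.4=0.04400, 0.22·0.3846=0.08462. Summing gives P(blue) = 0.40833.
P(Bag 5 | blue) = 0.08462 / 0.40833 = 0.2072.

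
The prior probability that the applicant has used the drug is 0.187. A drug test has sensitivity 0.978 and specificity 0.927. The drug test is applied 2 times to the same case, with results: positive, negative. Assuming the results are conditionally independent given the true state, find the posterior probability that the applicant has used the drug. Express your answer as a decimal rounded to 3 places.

Posterior P(H) ≈ 0.068

With H the event that the applicant has used the drug, the joint likelihood of the observed sequence is P(data|H) = 0.978·0.022 = 0.021516 and P(data|¬H) = 0.073·0.927 = 0.067671.
Bayes: P(H|data) = 0.187·0.021516 / (0.187·0.021516 + 0.813·0.067671) = 0.0040235/0.059040 = 0.0681.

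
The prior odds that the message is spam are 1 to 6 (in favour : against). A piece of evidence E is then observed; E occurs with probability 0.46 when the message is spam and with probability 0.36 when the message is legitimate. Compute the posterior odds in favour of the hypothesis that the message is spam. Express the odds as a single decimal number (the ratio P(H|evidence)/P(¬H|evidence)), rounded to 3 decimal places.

Prior odds = 1/6 = 0.16667. In log-odds, ln(0.16667) = -1.7918.
Add log likelihood ratio: ln(1.2778) = 0.24512.
Posterior log-odds = -1.5466, so posterior odds = exp(-1.5466) = 0.21296.

Posterior odds ≈ 0.213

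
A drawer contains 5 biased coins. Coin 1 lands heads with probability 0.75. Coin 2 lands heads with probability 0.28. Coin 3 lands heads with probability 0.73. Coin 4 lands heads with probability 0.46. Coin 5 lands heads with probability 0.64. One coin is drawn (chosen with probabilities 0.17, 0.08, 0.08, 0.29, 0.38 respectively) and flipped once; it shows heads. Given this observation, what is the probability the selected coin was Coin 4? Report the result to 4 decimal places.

Tabulate prior·likelihood by source: [1] prior 0.17, lik 0.75, product 0.1275; [2] prior 0.08, lik 0.28, product 0.02240; [3] prior 0.08, lik 0.73, product 0.05840; [4] prior 0.29, lik 0.46, product 0.1334; [5] prior 0.38, lik 0.64, product 0.2432.
Normalizing constant = 0.58490; the posterior for Coin 4 is its product over the sum, 0.1334/0.58490 = 0.2281.

Posterior probability ≈ 0.2281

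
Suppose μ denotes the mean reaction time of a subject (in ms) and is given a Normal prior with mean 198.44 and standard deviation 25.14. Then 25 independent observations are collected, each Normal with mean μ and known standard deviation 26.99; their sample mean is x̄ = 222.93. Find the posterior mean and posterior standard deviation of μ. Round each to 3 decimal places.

Posterior mean ≈ 221.851; posterior SD ≈ 5.278

With known σ, the Normal prior is conjugate. Weight on the data is w = (n/σ²)/(n/σ² + 1/τ₀²) = 0.0343190/(0.0343190+0.00158223) = 0.95593.
Posterior mean = w·x̄ + (1−w)·μ₀ = 0.95593·222.93 + 0.044072·198.44 = 221.851. Posterior variance = 1/(0.0343190+0.00158223) = 27.8542, so SD = 5.278.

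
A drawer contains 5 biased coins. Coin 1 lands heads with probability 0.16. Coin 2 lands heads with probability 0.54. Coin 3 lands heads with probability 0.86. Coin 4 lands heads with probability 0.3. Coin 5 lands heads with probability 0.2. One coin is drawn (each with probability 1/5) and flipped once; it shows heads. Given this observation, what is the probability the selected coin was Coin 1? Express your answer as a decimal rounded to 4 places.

Posterior probability ≈ 0.0777

P(heads|C1) = 0.16; P(heads|C2) = 0.54; P(heads|C3) = 0.86; P(heads|C4) = 0.3; P(heads|C5) = 0.2.
Prior × likelihood for each source: 0.2·0.16=0.03200, 0.2·0.54=0.1080, 0.2·0.86=0.1720, 0.2·0.3=0.06000, 0.2·0.2=0.04000. Summing gives P(heads) = 0.41200.
P(Coin 1 | heads) = 0.03200 / 0.41200 = 0.0777.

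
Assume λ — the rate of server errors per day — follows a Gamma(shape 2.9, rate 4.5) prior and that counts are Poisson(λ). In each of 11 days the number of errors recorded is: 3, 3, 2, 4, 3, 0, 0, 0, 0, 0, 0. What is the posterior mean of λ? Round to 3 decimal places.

Total count ∑xᵢ = 15 over n = 11 days.
Gamma is conjugate to the Poisson likelihood: posterior is Gamma(shape = 2.9+15 = 17.9, rate = 4.5+11 = 15.5).
E[λ | data] = 17.9/15.5 = 1.155.

Posterior mean ≈ 1.155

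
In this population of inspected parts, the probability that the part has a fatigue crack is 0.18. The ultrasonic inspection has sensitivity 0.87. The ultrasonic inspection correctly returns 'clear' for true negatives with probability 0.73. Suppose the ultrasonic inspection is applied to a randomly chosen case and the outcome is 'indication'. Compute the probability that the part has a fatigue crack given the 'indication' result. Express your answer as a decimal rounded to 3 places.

P(H | E) ≈ 0.414

Write H for 'the part has a fatigue crack'. Prior odds H:¬H = 0.18/0.82 = 0.21951. For the 'indication' outcome, the likelihood ratio is 0.87/0.27 = 3.2222.
Posterior odds = 0.21951 × 3.2222 = 0.70732, so P(H|E) = 0.70732/(1+0.70732) = 0.414.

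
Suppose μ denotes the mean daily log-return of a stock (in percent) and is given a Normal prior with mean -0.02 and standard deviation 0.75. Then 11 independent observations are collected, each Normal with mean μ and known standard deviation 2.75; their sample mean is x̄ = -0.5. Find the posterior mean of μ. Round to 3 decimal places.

Posterior mean ≈ -0.236

With known σ, the Normal prior is conjugate. Weight on the data is w = (n/σ²)/(n/σ² + 1/τ₀²) = 1.45455/(1.45455+1.77778) = 0.45000.
Posterior mean = w·x̄ + (1−w)·μ₀ = 0.45000·-0.5 + 0.55000·-0.02 = -0.236.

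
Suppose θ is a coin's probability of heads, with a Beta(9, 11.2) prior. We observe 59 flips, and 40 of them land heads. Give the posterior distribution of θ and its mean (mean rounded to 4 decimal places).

Posterior: Beta(49, 30.2); mean ≈ 0.6187

Observing 40 successes and 19 failures updates Beta(9, 11.2) by adding the success and failure counts to the two shape parameters: α = 9+40 = 49, β = 11.2+19 = 30.2.
E[θ | data] = 49/(49+30.2) = 0.6187.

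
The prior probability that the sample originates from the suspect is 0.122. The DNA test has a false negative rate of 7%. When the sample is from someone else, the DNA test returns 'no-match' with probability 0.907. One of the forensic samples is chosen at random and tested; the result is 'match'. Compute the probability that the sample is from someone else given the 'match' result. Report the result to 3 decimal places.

Write H for 'the sample originates from the suspect'. Prior odds H:¬H = 0.122/0.878 = 0.13895. For the 'match' outcome, the likelihood ratio is 0.93/0.093 = 10.000.
Posterior odds = 0.13895 × 10.000 = 1.3895, so P(H|E) = 1.3895/(1+1.3895) = 0.582. Then P(¬H|E) = 1 − 0.582 = 0.418.

P(¬H | E) ≈ 0.418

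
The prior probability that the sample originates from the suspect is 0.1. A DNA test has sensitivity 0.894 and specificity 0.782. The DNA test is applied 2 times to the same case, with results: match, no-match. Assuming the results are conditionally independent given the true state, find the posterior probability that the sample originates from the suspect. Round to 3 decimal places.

Posterior P(H) ≈ 0.058

With H the event that the sample originates from the suspect, the joint likelihood of the observed sequence is P(data|H) = 0.894·0.106 = 0.094764 and P(data|¬H) = 0.218·0.782 = 0.17048.
Bayes: P(H|data) = 0.1·0.094764 / (0.1·0.094764 + 0.9·0.17048) = 0.0094764/0.16290 = 0.0582.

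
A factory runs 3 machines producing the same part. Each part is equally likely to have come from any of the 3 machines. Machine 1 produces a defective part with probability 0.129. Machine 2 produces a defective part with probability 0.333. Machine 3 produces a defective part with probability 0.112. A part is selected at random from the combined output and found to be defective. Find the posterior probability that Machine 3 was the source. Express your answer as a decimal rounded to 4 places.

Posterior probability ≈ 0.1951

Tabulate prior·likelihood by source: [1] prior 0.333333, lik 0.129, product 0.04300; [2] prior 0.333333, lik 0.333, product 0.1110; [3] prior 0.333333, lik 0.112, product 0.03733.
Normalizing constant = 0.19133; the posterior for Machine 3 is its product over the sum, 0.03733/0.19133 = 0.1951.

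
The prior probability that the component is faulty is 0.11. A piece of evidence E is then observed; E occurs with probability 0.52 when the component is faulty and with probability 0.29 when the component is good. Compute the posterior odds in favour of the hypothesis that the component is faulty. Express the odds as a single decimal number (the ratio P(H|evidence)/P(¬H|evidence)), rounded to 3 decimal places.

Prior odds = 0.11/(1−0.11) = 0.12360. In log-odds, ln(0.12360) = -2.0907.
Add log likelihood ratio: ln(1.7931) = 0.58395.
Posterior log-odds = -1.5068, so posterior odds = exp(-1.5068) = 0.22162.

Posterior odds ≈ 0.222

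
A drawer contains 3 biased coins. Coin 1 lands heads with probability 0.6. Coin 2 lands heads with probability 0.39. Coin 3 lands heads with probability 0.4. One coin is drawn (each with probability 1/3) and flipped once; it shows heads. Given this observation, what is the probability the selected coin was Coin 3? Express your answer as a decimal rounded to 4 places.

Tabulate prior·likelihood by source: [1] prior 0.333333, lik 0.6, product 0.2000; [2] prior 0.333333, lik 0.39, product 0.1300; [3] prior 0.333333, lik 0.4, product 0.1333.
Normalizing constant = 0.46333; the posterior for Coin 3 is its product over the sum, 0.1333/0.46333 = 0.2878.

Posterior probability ≈ 0.2878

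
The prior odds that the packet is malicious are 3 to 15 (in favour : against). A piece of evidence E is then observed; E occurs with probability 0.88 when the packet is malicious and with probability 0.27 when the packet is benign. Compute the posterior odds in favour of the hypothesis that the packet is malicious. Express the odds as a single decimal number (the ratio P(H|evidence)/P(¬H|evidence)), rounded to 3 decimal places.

Prior odds = 3/15 = 0.20000. In log-odds, ln(0.20000) = -1.6094.
Add log likelihood ratio: ln(3.2593) = 1.1815.
Posterior log-odds = -0.42794, so posterior odds = exp(-0.42794) = 0.65185.

Posterior odds ≈ 0.652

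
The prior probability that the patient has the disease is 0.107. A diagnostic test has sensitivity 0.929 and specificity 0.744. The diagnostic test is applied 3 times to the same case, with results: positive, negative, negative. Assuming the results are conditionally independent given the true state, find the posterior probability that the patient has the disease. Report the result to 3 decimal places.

With H the event that the patient has the disease, the joint likelihood of the observed sequence is P(data|H) = 0.929·0.071·0.071 = 0.0046831 and P(data|¬H) = 0.256·0.744·0.744 = 0.14171.
Bayes: P(H|data) = 0.107·0.0046831 / (0.107·0.0046831 + 0.893·0.14171) = 0.00050109/0.12704 = 0.0039.

Posterior P(H) ≈ 0.004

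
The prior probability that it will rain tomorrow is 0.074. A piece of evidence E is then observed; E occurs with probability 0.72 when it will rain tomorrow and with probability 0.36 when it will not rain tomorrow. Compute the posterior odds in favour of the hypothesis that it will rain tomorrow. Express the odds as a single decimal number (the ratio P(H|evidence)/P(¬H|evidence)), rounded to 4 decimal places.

Prior odds = 0.074/(1−0.074) = 0.079914. In log-odds, ln(0.079914) = -2.5268.
Add log likelihood ratio: ln(2.0000) = 0.69315.
Posterior log-odds = -1.8337, so posterior odds = exp(-1.8337) = 0.15983.

Posterior odds ≈ 0.1598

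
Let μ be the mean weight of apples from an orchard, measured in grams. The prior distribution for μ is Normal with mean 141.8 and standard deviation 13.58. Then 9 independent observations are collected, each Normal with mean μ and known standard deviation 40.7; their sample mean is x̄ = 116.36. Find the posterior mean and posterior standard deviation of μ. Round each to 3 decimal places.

Posterior mean ≈ 129.068; posterior SD ≈ 9.598

Prior precision 1/τ₀² = 1/13.58² = 0.00542251; data precision n/σ² = 9/40.7² = 0.00543317.
Posterior precision = 0.00542251 + 0.00543317 = 0.0108557, giving posterior SD = 1/√0.0108557 = 9.598.
Posterior mean = (0.00542251·141.8 + 0.00543317·116.36) / 0.0108557 = 129.068.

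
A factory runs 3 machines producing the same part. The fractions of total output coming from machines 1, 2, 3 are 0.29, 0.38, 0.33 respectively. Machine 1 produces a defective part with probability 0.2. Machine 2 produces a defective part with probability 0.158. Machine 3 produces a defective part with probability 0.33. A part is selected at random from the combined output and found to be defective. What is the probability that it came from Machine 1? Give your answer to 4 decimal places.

Posterior probability ≈ 0.2556

P(defective|M1) = 0.2; P(defective|M2) = 0.158; P(defective|M3) = 0.33.
Prior × likelihood for each source: 0.29·0.2=0.05800, 0.38·0.158=0.06004, 0.33·0.33=0.1089. Summing gives P(defective) = 0.22694.
P(Machine 1 | defective) = 0.05800 / 0.22694 = 0.2556.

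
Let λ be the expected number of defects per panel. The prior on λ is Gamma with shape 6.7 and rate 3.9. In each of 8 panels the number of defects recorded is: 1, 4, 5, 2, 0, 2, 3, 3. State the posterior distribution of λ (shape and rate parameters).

Posterior: Gamma(shape=26.7, rate=11.9)

Total count ∑xᵢ = 20 over n = 8 panels.
Gamma is conjugate to the Poisson likelihood: posterior is Gamma(shape = 6.7+20 = 26.7, rate = 3.9+8 = 11.9).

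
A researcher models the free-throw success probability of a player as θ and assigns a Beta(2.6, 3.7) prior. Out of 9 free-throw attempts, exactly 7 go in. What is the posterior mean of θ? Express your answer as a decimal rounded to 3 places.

Posterior mean ≈ 0.627

Observing 7 successes and 2 failures updates Beta(2.6, 3.7) by adding the success and failure counts to the two shape parameters: α = 2.6+7 = 9.6, β = 3.7+2 = 5.7.
Posterior mean = α/(α+β) = 9.6/15.3 = 0.627.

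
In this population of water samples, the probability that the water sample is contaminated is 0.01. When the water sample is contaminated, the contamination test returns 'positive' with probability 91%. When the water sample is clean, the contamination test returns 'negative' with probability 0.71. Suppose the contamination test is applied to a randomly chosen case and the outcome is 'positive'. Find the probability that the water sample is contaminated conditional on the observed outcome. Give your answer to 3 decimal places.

Write H for 'the water sample is contaminated'. Prior odds H:¬H = 0.01/0.99 = 0.010101. For the 'positive' outcome, the likelihood ratio is 0.91/0.29 = 3.1379.
Posterior odds = 0.010101 × 3.1379 = 0.031696, so P(H|E) = 0.031696/(1+0.031696) = 0.031.

P(H | E) ≈ 0.031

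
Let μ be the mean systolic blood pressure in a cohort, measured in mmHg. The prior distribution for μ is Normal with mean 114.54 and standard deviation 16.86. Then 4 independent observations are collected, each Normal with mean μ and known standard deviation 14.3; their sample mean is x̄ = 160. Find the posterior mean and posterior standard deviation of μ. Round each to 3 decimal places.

Posterior mean ≈ 153.071; posterior SD ≈ 6.583

With known σ, the Normal prior is conjugate. Weight on the data is w = (n/σ²)/(n/σ² + 1/τ₀²) = 0.0195609/(0.0195609+0.00351791) = 0.84757.
Posterior mean = w·x̄ + (1−w)·μ₀ = 0.84757·160 + 0.15243·114.54 = 153.071. Posterior variance = 1/(0.0195609+0.00351791) = 43.3299, so SD = 6.583.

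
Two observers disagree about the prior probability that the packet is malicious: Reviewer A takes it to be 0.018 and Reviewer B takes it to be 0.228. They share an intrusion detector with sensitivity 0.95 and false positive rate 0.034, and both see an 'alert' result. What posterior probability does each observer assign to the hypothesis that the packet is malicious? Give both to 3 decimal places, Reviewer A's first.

Reviewer A: 0.339; Reviewer B: 0.892

P('+'|H) = 0.95, P('+'|¬H) = 0.034.
Reviewer A: numerator 0.95·0.018 = 0.017100; evidence = 0.017100+0.034·0.982 = 0.050488; posterior = 0.339.
Reviewer B: numerator 0.95·0.228 = 0.21660; evidence = 0.21660+0.034·0.772 = 0.24285; posterior = 0.892.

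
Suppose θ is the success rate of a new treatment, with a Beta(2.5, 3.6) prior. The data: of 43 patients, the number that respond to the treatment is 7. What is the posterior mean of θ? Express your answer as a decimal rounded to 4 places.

Posterior mean ≈ 0.1935

Observing 7 successes and 36 failures updates Beta(2.5, 3.6) by adding the success and failure counts to the two shape parameters: α = 2.5+7 = 9.5, β = 3.6+36 = 39.6.
Posterior mean = α/(α+β) = 9.5/49.1 = 0.1935.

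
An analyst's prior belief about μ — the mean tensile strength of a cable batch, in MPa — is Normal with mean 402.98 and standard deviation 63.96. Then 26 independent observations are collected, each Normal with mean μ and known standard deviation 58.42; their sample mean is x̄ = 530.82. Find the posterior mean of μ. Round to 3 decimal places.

Posterior mean ≈ 526.845

Prior precision 1/τ₀² = 1/63.96² = 0.00024445; data precision n/σ² = 26/58.42² = 0.00761816.
Posterior precision = 0.00024445 + 0.00761816 = 0.00786261.
Posterior mean = (0.00024445·402.98 + 0.00761816·530.82) / 0.00786261 = 526.845.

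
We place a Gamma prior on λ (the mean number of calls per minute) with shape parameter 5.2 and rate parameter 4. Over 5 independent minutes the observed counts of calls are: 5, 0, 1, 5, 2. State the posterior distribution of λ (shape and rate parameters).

Total count ∑xᵢ = 13 over n = 5 minutes.
Gamma is conjugate to the Poisson likelihood: posterior is Gamma(shape = 5.2+13 = 18.2, rate = 4+5 = 9).

Posterior: Gamma(shape=18.2, rate=9)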